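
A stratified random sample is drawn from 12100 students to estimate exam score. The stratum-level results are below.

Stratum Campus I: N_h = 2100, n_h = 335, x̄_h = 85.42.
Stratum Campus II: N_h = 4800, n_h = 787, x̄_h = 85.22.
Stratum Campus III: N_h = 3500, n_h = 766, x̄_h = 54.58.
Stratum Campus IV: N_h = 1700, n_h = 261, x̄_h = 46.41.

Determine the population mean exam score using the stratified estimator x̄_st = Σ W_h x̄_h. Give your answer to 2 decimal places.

N = Σ N_h = 12100. Stratum weights W_h = N_h/N.
x̄_st = (2100·85.42 + 4800·85.22 + 3500·54.58 + 1700·46.41) / 12100 = 70.9393

x̄_st ≈ 70.94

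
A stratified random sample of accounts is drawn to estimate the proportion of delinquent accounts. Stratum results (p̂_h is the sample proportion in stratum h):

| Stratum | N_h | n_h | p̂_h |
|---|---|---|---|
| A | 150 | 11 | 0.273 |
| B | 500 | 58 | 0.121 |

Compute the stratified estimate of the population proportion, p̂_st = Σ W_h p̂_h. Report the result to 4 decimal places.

p̂_st ≈ 0.1561

N = 650; stratum weights W_h = N_h/N.
p̂_st = Σ W_h p̂_h = (150·0.273 + 500·0.121)/650 = 0.15608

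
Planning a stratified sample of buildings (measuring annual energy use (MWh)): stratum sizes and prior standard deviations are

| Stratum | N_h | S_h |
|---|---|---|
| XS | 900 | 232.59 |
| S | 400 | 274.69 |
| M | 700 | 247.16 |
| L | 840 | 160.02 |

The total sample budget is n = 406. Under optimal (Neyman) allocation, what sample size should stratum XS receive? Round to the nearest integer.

Neyman allocation: n_h = n · N_h S_h / Σ N_i S_i, with n = 406.
  stratum XS: N_h·S_h = 900·232.59 = 209331.00
  stratum S: N_h·S_h = 400·274.69 = 109876.00
  stratum M: N_h·S_h = 700·247.16 = 173012.00
  stratum L: N_h·S_h = 840·160.02 = 134416.80
Σ N_h S_h = 626635.80
n for stratum XS = 406·209331.00/626635.80 = 135.626 → 136

136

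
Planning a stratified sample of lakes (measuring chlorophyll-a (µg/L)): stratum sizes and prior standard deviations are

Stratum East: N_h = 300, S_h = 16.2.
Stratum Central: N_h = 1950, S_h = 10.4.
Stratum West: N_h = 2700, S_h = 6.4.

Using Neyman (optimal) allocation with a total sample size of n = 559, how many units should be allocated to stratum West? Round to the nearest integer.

Neyman allocation: n_h = n · N_h S_h / Σ N_i S_i, with n = 559.
  stratum East: N_h·S_h = 300·16.2 = 4860.00
  stratum Central: N_h·S_h = 1950·10.4 = 20280.00
  stratum West: N_h·S_h = 2700·6.4 = 17280.00
Σ N_h S_h = 42420.00
n for stratum West = 559·17280.00/42420.00 = 227.711 → 228

228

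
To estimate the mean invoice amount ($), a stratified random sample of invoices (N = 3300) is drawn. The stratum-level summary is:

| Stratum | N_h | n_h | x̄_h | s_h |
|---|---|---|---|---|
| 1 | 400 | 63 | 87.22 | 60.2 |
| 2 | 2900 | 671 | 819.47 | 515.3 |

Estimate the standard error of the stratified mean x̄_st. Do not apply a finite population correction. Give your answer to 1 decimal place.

V̂(x̄_st) = Σ W_h² s_h²/n_h, with W_h = N_h/N and N = 3300:
  stratum 1: (400/3300)²·60.2²/63 = 0.845171
  stratum 2: (2900/3300)²·515.3²/671 = 305.609
V̂(x̄_st) = 306.454
SE(x̄_st) = √306.454 = 17.5058

SE(x̄_st) ≈ 17.5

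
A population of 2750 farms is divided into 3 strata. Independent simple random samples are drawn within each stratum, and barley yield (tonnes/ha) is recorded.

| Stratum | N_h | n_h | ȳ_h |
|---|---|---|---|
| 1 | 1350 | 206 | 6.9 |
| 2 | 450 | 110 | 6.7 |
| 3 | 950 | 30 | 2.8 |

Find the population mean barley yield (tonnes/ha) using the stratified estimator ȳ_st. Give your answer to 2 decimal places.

ȳ_st ≈ 5.45

N = Σ N_h = 2750. Stratum weights W_h = N_h/N.
ȳ_st = (1350·6.9 + 450·6.7 + 950·2.8) / 2750 = 5.4509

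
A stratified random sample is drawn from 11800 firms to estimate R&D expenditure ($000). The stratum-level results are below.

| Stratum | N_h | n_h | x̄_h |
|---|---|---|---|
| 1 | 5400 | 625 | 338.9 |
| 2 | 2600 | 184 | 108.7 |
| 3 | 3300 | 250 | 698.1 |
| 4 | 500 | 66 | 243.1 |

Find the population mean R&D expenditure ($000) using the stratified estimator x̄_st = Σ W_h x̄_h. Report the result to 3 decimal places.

N = Σ N_h = 11800. Stratum weights W_h = N_h/N.
x̄_st = (5400·338.9 + 2600·108.7 + 3300·698.1 + 500·243.1) / 11800 = 384.57288

x̄_st ≈ 384.573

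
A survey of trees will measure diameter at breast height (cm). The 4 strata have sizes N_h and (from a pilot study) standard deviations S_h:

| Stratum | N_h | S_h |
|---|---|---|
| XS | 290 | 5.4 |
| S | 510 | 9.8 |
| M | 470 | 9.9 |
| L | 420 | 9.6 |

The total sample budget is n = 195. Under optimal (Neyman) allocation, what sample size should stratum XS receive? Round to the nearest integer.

20

Neyman allocation: n_h = n · N_h S_h / Σ N_i S_i, with n = 195.
  stratum XS: N_h·S_h = 290·5.4 = 1566.00
  stratum S: N_h·S_h = 510·9.8 = 4998.00
  stratum M: N_h·S_h = 470·9.9 = 4653.00
  stratum L: N_h·S_h = 420·9.6 = 4032.00
Σ N_h S_h = 15249.00
n for stratum XS = 195·1566.00/15249.00 = 20.026 → 20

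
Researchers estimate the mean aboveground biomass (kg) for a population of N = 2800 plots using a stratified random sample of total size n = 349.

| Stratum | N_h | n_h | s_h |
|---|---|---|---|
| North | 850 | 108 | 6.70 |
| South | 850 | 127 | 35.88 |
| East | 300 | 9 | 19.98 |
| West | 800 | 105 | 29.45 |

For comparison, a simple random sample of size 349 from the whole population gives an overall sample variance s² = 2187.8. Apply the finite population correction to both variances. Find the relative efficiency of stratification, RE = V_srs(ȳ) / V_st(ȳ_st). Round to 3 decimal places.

RE ≈ 2.876

V̂(ȳ_st) = Σ W_h² (1 − n_h/N_h) s_h²/n_h, with W_h = N_h/N and N = 2800:
  stratum North: (850/2800)²·(1 − 108/850)·6.70²/108 = 0.0334374
  stratum South: (850/2800)²·(1 − 127/850)·35.88²/127 = 0.794589
  stratum East: (300/2800)²·(1 − 9/300)·19.98²/9 = 0.493909
  stratum West: (800/2800)²·(1 − 105/800)·29.45²/105 = 0.585787
V_st = 1.90772
V_srs = (1 − 349/2800)·2187.8/349 = 5.48741
Relative efficiency = V_srs / V_st = 5.48741/1.90772 = 2.8764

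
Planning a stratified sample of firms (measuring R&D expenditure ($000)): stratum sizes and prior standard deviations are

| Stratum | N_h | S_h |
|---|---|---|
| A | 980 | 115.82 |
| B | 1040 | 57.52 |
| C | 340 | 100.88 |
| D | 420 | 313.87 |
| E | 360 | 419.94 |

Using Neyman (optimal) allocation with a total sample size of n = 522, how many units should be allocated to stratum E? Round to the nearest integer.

161

Neyman allocation: n_h = n · N_h S_h / Σ N_i S_i, with n = 522.
  stratum A: N_h·S_h = 980·115.82 = 113503.60
  stratum B: N_h·S_h = 1040·57.52 = 59820.80
  stratum C: N_h·S_h = 340·100.88 = 34299.20
  stratum D: N_h·S_h = 420·313.87 = 131825.40
  stratum E: N_h·S_h = 360·419.94 = 151178.40
Σ N_h S_h = 490627.40
n for stratum E = 522·151178.40/490627.40 = 160.845 → 161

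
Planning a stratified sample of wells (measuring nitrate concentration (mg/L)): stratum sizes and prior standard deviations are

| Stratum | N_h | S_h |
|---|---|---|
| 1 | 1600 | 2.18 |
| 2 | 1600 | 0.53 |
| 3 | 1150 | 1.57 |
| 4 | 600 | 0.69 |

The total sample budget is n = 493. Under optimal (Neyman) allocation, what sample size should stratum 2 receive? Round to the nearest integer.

Neyman allocation: n_h = n · N_h S_h / Σ N_i S_i, with n = 493.
  stratum 1: N_h·S_h = 1600·2.18 = 3488.00
  stratum 2: N_h·S_h = 1600·0.53 = 848.00
  stratum 3: N_h·S_h = 1150·1.57 = 1805.50
  stratum 4: N_h·S_h = 600·0.69 = 414.00
Σ N_h S_h = 6555.50
n for stratum 2 = 493·848.00/6555.50 = 63.773 → 64

64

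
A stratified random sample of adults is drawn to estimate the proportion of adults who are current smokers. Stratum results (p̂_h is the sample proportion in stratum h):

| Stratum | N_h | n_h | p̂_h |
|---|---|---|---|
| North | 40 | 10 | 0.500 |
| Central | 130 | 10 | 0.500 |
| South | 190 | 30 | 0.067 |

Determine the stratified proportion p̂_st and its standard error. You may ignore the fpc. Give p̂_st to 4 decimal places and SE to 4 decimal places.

N = 360; stratum weights W_h = N_h/N.
p̂_st = Σ W_h p̂_h = (40·0.500 + 130·0.500 + 190·0.067)/360 = 0.27147
V̂(p̂_st) = Σ W_h² p̂_h(1−p̂_h)/(n_h−1):
  stratum North: (40/360)²·0.500·0.500/9 = 0.000342936
  stratum Central: (130/360)²·0.500·0.500/9 = 0.00362226
  stratum South: (190/360)²·0.067·0.933/29 = 0.000600428
V̂(p̂_st) = 0.00456562; SE = √V̂ = 0.0675694

p̂_st ≈ 0.2715, SE ≈ 0.0676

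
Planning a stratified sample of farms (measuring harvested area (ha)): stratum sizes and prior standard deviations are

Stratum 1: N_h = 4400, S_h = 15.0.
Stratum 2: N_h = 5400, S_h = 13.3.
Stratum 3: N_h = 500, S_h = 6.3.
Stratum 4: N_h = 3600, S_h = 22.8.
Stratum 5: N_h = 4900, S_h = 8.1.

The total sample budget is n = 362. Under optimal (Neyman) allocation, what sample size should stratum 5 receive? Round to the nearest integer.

55

Neyman allocation: n_h = n · N_h S_h / Σ N_i S_i, with n = 362.
  stratum 1: N_h·S_h = 4400·15.0 = 66000.00
  stratum 2: N_h·S_h = 5400·13.3 = 71820.00
  stratum 3: N_h·S_h = 500·6.3 = 3150.00
  stratum 4: N_h·S_h = 3600·22.8 = 82080.00
  stratum 5: N_h·S_h = 4900·8.1 = 39690.00
Σ N_h S_h = 262740.00
n for stratum 5 = 362·39690.00/262740.00 = 54.684 → 55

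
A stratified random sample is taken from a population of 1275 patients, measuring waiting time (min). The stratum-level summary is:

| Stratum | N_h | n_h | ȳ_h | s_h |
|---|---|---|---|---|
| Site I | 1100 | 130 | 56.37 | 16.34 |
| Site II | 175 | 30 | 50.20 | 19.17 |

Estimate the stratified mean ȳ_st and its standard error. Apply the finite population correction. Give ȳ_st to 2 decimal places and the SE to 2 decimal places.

ȳ_st = Σ W_h ȳ_h = (1100·56.37 + 175·50.20)/1275 = 55.52314
V̂(ȳ_st) = Σ W_h² (1 − n_h/N_h) s_h²/n_h, with W_h = N_h/N and N = 1275:
  stratum Site I: (1100/1275)²·(1 − 130/1100)·16.34²/130 = 1.34805
  stratum Site II: (175/1275)²·(1 − 30/175)·19.17²/30 = 0.191209
V̂(ȳ_st) = 1.53926
SE(ȳ_st) = √1.53926 = 1.24067

ȳ_st ≈ 55.52, SE ≈ 1.24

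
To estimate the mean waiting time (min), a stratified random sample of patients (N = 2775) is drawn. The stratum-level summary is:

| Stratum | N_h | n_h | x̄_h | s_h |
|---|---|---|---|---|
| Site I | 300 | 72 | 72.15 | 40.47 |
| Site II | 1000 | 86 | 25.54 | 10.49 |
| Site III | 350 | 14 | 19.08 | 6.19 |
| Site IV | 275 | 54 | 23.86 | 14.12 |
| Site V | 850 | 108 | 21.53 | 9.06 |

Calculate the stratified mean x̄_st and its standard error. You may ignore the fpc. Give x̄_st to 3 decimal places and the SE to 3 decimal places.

x̄_st = Σ W_h x̄_h = (300·72.15 + 1000·25.54 + 350·19.08 + 275·23.86 + 850·21.53)/2775 = 28.36937
V̂(x̄_st) = Σ W_h² s_h²/n_h, with W_h = N_h/N and N = 2775:
  stratum Site I: (300/2775)²·40.47²/72 = 0.265858
  stratum Site II: (1000/2775)²·10.49²/86 = 0.16616
  stratum Site III: (350/2775)²·6.19²/14 = 0.0435375
  stratum Site IV: (275/2775)²·14.12²/54 = 0.0362589
  stratum Site V: (850/2775)²·9.06²/108 = 0.071309
V̂(x̄_st) = 0.583124
SE(x̄_st) = √0.583124 = 0.763626

x̄_st ≈ 28.369, SE ≈ 0.764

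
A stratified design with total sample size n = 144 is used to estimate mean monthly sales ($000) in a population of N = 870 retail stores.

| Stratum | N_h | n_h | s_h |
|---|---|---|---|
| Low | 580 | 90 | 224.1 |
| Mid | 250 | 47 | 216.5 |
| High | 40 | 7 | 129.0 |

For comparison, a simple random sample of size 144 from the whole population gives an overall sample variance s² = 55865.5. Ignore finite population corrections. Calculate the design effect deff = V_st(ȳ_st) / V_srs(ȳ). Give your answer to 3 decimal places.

V̂(ȳ_st) = Σ W_h² s_h²/n_h, with W_h = N_h/N and N = 870:
  stratum Low: (580/870)²·224.1²/90 = 248.004
  stratum Mid: (250/870)²·216.5²/47 = 82.3492
  stratum High: (40/870)²·129.0²/7 = 5.02531
V_st = 335.379
V_srs = s²/n = 55865.5/144 = 387.955
deff = V_st / V_srs = 335.379/387.955 = 0.8645

deff ≈ 0.864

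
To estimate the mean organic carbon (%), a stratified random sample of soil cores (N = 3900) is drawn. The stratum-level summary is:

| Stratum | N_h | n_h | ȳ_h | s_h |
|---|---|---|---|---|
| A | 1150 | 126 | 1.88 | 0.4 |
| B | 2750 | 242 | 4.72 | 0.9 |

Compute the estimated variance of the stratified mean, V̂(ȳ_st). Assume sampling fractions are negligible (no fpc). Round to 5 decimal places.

V̂(ȳ_st) ≈ 0.00177

V̂(ȳ_st) = Σ W_h² s_h²/n_h, with W_h = N_h/N and N = 3900:
  stratum A: (1150/3900)²·0.4²/126 = 0.000110412
  stratum B: (2750/3900)²·0.9²/242 = 0.0016642
V̂(ȳ_st) = 0.00177461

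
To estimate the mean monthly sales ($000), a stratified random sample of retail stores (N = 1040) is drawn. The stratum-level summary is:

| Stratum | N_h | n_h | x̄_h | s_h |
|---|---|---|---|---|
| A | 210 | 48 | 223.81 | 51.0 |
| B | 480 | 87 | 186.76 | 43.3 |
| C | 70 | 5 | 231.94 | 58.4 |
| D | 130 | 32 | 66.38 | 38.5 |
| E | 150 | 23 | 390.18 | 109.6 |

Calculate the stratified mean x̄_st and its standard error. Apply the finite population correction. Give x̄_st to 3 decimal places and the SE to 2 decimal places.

x̄_st = Σ W_h x̄_h = (210·223.81 + 480·186.76 + 70·231.94 + 130·66.38 + 150·390.18)/1040 = 211.57413
V̂(x̄_st) = Σ W_h² (1 − n_h/N_h) s_h²/n_h, with W_h = N_h/N and N = 1040:
  stratum A: (210/1040)²·(1 − 48/210)·51.0²/48 = 1.70438
  stratum B: (480/1040)²·(1 − 87/480)·43.3²/87 = 3.75858
  stratum C: (70/1040)²·(1 − 5/70)·58.4²/5 = 2.86946
  stratum D: (130/1040)²·(1 − 32/130)·38.5²/32 = 0.5456
  stratum E: (150/1040)²·(1 − 23/150)·109.6²/23 = 9.1986
V̂(x̄_st) = 18.0766
SE(x̄_st) = √18.0766 = 4.25166

x̄_st ≈ 211.574, SE ≈ 4.25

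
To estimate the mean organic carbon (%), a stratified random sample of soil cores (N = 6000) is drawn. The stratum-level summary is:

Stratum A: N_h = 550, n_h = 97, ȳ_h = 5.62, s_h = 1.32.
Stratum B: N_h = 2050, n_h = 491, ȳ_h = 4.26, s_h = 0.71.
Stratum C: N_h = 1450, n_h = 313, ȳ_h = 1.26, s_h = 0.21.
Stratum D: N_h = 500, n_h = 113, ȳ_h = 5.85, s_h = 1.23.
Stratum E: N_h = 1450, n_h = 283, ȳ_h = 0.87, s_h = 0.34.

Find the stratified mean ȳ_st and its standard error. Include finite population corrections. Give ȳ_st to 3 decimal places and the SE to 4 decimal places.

ȳ_st ≈ 2.973, SE ≈ 0.0177

ȳ_st = Σ W_h ȳ_h = (550·5.62 + 2050·4.26 + 1450·1.26 + 500·5.85 + 1450·0.87)/6000 = 2.97292
V̂(ȳ_st) = Σ W_h² (1 − n_h/N_h) s_h²/n_h, with W_h = N_h/N and N = 6000:
  stratum A: (550/6000)²·(1 − 97/550)·1.32²/97 = 0.000124318
  stratum B: (2050/6000)²·(1 − 491/2050)·0.71²/491 = 9.1145e-05
  stratum C: (1450/6000)²·(1 − 313/1450)·0.21²/313 = 6.45238e-06
  stratum D: (500/6000)²·(1 − 113/500)·1.23²/113 = 7.19632e-05
  stratum E: (1450/6000)²·(1 − 283/1450)·0.34²/283 = 1.92003e-05
V̂(ȳ_st) = 0.000313079
SE(ȳ_st) = √0.000313079 = 0.017694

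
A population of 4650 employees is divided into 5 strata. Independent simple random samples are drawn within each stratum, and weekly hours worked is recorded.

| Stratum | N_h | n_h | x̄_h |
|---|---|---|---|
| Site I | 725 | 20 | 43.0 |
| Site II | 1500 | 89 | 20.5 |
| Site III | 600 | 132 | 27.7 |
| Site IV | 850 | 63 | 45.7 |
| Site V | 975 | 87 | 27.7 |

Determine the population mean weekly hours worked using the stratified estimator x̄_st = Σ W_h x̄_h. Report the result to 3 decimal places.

N = Σ N_h = 4650. Stratum weights W_h = N_h/N.
x̄_st = (725·43.0 + 1500·20.5 + 600·27.7 + 850·45.7 + 975·27.7) / 4650 = 31.05323

x̄_st ≈ 31.053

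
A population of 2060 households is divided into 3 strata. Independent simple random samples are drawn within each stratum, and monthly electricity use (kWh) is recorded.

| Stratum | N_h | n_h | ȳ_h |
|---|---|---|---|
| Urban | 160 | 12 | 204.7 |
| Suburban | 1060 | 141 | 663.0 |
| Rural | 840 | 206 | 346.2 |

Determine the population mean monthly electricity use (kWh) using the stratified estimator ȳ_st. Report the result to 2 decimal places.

ȳ_st ≈ 498.22

N = Σ N_h = 2060. Stratum weights W_h = N_h/N.
ȳ_st = (160·204.7 + 1060·663.0 + 840·346.2) / 2060 = 498.2233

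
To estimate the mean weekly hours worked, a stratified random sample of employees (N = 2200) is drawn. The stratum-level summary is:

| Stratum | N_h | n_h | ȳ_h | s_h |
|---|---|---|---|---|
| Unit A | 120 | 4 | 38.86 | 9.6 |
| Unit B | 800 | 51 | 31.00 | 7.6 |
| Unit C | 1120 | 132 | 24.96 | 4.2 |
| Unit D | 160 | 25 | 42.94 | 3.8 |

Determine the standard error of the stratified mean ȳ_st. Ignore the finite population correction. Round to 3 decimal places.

SE(ȳ_st) ≈ 0.506

V̂(ȳ_st) = Σ W_h² s_h²/n_h, with W_h = N_h/N and N = 2200:
  stratum Unit A: (120/2200)²·9.6²/4 = 0.0685488
  stratum Unit B: (800/2200)²·7.6²/51 = 0.149759
  stratum Unit C: (1120/2200)²·4.2²/132 = 0.034635
  stratum Unit D: (160/2200)²·3.8²/25 = 0.00305507
V̂(ȳ_st) = 0.255997
SE(ȳ_st) = √0.255997 = 0.505962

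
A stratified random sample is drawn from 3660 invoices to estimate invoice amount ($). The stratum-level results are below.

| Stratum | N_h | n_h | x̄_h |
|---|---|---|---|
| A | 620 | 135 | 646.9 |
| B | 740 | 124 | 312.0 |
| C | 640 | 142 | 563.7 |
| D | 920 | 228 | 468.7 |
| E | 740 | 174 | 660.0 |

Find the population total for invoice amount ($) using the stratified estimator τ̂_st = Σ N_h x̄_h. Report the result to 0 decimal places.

τ̂_st ≈ 1912330

τ̂_st = Σ N_h x̄_h = 620·646.9 + 740·312.0 + 640·563.7 + 920·468.7 + 740·660.0 = 1912330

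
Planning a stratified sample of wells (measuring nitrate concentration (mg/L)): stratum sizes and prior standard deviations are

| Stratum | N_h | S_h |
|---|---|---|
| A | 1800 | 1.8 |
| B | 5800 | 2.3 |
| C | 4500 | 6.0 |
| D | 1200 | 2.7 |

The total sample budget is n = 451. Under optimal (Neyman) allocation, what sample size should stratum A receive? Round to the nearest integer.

Neyman allocation: n_h = n · N_h S_h / Σ N_i S_i, with n = 451.
  stratum A: N_h·S_h = 1800·1.8 = 3240.00
  stratum B: N_h·S_h = 5800·2.3 = 13340.00
  stratum C: N_h·S_h = 4500·6.0 = 27000.00
  stratum D: N_h·S_h = 1200·2.7 = 3240.00
Σ N_h S_h = 46820.00
n for stratum A = 451·3240.00/46820.00 = 31.210 → 31

31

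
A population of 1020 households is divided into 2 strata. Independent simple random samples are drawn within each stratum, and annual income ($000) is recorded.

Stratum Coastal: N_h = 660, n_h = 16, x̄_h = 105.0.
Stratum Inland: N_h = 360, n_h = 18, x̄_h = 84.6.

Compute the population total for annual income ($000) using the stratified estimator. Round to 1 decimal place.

τ̂_st = Σ N_h x̄_h = 660·105.0 + 360·84.6 = 99756.0

τ̂_st ≈ 99756.0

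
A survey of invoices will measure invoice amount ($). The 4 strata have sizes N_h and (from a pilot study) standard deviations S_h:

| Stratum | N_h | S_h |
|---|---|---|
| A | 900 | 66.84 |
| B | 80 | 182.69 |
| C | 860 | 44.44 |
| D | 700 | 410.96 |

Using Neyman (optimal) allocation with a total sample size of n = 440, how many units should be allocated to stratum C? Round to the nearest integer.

42

Neyman allocation: n_h = n · N_h S_h / Σ N_i S_i, with n = 440.
  stratum A: N_h·S_h = 900·66.84 = 60156.00
  stratum B: N_h·S_h = 80·182.69 = 14615.20
  stratum C: N_h·S_h = 860·44.44 = 38218.40
  stratum D: N_h·S_h = 700·410.96 = 287672.00
Σ N_h S_h = 400661.60
n for stratum C = 440·38218.40/400661.60 = 41.971 → 42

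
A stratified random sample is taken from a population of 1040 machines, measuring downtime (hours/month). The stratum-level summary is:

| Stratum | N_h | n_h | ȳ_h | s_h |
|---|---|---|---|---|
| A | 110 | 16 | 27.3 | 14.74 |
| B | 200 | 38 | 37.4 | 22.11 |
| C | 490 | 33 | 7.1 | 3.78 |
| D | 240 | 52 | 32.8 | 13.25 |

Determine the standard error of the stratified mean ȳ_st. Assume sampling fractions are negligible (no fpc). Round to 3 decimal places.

V̂(ȳ_st) = Σ W_h² s_h²/n_h, with W_h = N_h/N and N = 1040:
  stratum A: (110/1040)²·14.74²/16 = 0.151913
  stratum B: (200/1040)²·22.11²/38 = 0.475759
  stratum C: (490/1040)²·3.78²/33 = 0.0961159
  stratum D: (240/1040)²·13.25²/52 = 0.179798
V̂(ȳ_st) = 0.903585
SE(ȳ_st) = √0.903585 = 0.950571

SE(ȳ_st) ≈ 0.951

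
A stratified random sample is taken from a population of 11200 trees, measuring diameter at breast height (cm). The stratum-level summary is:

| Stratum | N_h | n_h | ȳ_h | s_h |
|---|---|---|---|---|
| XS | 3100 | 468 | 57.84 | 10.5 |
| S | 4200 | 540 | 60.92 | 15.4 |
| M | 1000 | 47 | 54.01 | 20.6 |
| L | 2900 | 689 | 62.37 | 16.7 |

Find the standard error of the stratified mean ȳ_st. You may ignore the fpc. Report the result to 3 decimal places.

V̂(ȳ_st) = Σ W_h² s_h²/n_h, with W_h = N_h/N and N = 11200:
  stratum XS: (3100/11200)²·10.5²/468 = 0.0180476
  stratum S: (4200/11200)²·15.4²/540 = 0.0617604
  stratum M: (1000/11200)²·20.6²/47 = 0.0719781
  stratum L: (2900/11200)²·16.7²/689 = 0.0271377
V̂(ȳ_st) = 0.178924
SE(ȳ_st) = √0.178924 = 0.422994

SE(ȳ_st) ≈ 0.423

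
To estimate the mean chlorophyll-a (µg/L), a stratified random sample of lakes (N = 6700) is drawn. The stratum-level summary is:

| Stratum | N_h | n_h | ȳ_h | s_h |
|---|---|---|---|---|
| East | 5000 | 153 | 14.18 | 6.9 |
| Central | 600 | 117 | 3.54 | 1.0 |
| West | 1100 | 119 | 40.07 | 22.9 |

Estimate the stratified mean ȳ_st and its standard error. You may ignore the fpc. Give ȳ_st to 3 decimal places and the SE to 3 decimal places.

ȳ_st ≈ 17.478, SE ≈ 0.541

ȳ_st = Σ W_h ȳ_h = (5000·14.18 + 600·3.54 + 1100·40.07)/6700 = 17.47776
V̂(ȳ_st) = Σ W_h² s_h²/n_h, with W_h = N_h/N and N = 6700:
  stratum East: (5000/6700)²·6.9²/153 = 0.173299
  stratum Central: (600/6700)²·1.0²/117 = 6.85436e-05
  stratum West: (1100/6700)²·22.9²/119 = 0.118784
V̂(ȳ_st) = 0.292152
SE(ȳ_st) = √0.292152 = 0.540511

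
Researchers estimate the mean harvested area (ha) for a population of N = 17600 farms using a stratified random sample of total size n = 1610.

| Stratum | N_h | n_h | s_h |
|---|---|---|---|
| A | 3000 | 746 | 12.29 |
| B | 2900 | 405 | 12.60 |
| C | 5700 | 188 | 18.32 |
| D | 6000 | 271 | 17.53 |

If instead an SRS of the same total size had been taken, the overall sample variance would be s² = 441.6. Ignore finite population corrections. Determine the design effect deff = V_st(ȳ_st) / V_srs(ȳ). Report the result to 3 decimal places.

V̂(ȳ_st) = Σ W_h² s_h²/n_h, with W_h = N_h/N and N = 17600:
  stratum A: (3000/17600)²·12.29²/746 = 0.00588277
  stratum B: (2900/17600)²·12.60²/405 = 0.0106428
  stratum C: (5700/17600)²·18.32²/188 = 0.187248
  stratum D: (6000/17600)²·17.53²/271 = 0.131787
V_st = 0.33556
V_srs = s²/n = 441.6/1610 = 0.274286
deff = V_st / V_srs = 0.33556/0.274286 = 1.2234

deff ≈ 1.223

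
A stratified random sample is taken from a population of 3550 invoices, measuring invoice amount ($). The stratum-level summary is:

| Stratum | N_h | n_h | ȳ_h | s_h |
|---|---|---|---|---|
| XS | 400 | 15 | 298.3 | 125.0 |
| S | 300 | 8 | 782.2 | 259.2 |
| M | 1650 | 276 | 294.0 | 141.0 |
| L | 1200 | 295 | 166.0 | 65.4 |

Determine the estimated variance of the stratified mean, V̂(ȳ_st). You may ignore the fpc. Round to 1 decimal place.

V̂(ȳ_st) ≈ 90.4

V̂(ȳ_st) = Σ W_h² s_h²/n_h, with W_h = N_h/N and N = 3550:
  stratum XS: (400/3550)²·125.0²/15 = 13.2249
  stratum S: (300/3550)²·259.2²/8 = 59.9744
  stratum M: (1650/3550)²·141.0²/276 = 15.5611
  stratum L: (1200/3550)²·65.4²/295 = 1.65668
V̂(ȳ_st) = 90.4171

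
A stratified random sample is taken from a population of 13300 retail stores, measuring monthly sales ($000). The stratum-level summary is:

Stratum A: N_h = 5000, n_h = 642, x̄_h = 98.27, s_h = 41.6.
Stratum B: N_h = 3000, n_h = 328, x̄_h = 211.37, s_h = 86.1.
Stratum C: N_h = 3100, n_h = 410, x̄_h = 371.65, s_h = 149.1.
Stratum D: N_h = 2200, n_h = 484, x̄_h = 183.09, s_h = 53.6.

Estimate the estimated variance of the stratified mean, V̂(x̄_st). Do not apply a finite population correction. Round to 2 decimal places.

V̂(x̄_st) ≈ 4.64

V̂(x̄_st) = Σ W_h² s_h²/n_h, with W_h = N_h/N and N = 13300:
  stratum A: (5000/13300)²·41.6²/642 = 0.380968
  stratum B: (3000/13300)²·86.1²/328 = 1.14993
  stratum C: (3100/13300)²·149.1²/410 = 2.94572
  stratum D: (2200/13300)²·53.6²/484 = 0.162415
V̂(x̄_st) = 4.63903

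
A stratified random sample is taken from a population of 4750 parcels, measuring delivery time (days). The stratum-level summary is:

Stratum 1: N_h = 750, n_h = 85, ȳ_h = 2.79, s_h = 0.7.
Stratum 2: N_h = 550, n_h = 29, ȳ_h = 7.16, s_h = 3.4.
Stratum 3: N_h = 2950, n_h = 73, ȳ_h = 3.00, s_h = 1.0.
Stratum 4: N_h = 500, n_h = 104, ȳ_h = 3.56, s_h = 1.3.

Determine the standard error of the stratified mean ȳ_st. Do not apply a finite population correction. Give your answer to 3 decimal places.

SE(ȳ_st) ≈ 0.105

V̂(ȳ_st) = Σ W_h² s_h²/n_h, with W_h = N_h/N and N = 4750:
  stratum 1: (750/4750)²·0.7²/85 = 0.000143718
  stratum 2: (550/4750)²·3.4²/29 = 0.00534439
  stratum 3: (2950/4750)²·1.0²/73 = 0.00528365
  stratum 4: (500/4750)²·1.3²/104 = 0.000180055
V̂(ȳ_st) = 0.0109518
SE(ȳ_st) = √0.0109518 = 0.104651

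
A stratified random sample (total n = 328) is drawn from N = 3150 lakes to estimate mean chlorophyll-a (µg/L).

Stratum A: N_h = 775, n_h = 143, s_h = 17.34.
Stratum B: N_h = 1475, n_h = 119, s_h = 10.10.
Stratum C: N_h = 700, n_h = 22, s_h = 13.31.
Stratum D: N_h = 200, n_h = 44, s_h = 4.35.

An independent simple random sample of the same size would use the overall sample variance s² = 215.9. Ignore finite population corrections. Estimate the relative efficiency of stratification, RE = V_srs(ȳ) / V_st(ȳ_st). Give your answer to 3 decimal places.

V̂(ȳ_st) = Σ W_h² s_h²/n_h, with W_h = N_h/N and N = 3150:
  stratum A: (775/3150)²·17.34²/143 = 0.127275
  stratum B: (1475/3150)²·10.10²/119 = 0.187957
  stratum C: (700/3150)²·13.31²/22 = 0.397657
  stratum D: (200/3150)²·4.35²/44 = 0.00173366
V_st = 0.714623
V_srs = s²/n = 215.9/328 = 0.658232
Relative efficiency = V_srs / V_st = 0.658232/0.714623 = 0.9211

RE ≈ 0.921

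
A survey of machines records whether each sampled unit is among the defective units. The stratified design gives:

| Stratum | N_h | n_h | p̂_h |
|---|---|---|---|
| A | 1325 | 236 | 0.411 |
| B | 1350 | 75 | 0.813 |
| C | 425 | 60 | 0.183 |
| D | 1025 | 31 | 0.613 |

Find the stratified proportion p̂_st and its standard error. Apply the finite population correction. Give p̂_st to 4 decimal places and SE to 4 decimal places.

N = 4125; stratum weights W_h = N_h/N.
p̂_st = Σ W_h p̂_h = (1325·0.411 + 1350·0.813 + 425·0.183 + 1025·0.613)/4125 = 0.56927
V̂(p̂_st) = Σ W_h² (1 − n_h/N_h) p̂_h(1−p̂_h)/(n_h−1):
  stratum A: (1325/4125)²·(1 − 236/1325)·0.411·0.589/235 = 8.73545e-05
  stratum B: (1350/4125)²·(1 − 75/1350)·0.813·0.187/74 = 0.000207824
  stratum C: (425/4125)²·(1 − 60/425)·0.183·0.817/59 = 2.31023e-05
  stratum D: (1025/4125)²·(1 − 31/1025)·0.613·0.387/30 = 0.000473492
V̂(p̂_st) = 0.000791773; SE = √V̂ = 0.0281385

p̂_st ≈ 0.5693, SE ≈ 0.0281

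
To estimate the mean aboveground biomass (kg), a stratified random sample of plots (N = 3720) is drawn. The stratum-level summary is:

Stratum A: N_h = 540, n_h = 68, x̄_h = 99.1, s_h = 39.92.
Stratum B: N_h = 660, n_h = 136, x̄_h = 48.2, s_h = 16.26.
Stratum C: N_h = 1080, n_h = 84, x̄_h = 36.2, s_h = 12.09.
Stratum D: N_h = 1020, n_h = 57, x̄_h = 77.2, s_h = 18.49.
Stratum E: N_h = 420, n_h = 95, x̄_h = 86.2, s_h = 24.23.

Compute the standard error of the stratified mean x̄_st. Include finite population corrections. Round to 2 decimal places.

SE(x̄_st) ≈ 1.05

V̂(x̄_st) = Σ W_h² (1 − n_h/N_h) s_h²/n_h, with W_h = N_h/N and N = 3720:
  stratum A: (540/3720)²·(1 − 68/540)·39.92²/68 = 0.43164
  stratum B: (660/3720)²·(1 − 136/660)·16.26²/136 = 0.0485838
  stratum C: (1080/3720)²·(1 − 84/1080)·12.09²/84 = 0.13526
  stratum D: (1020/3720)²·(1 − 57/1020)·18.49²/57 = 0.425735
  stratum E: (420/3720)²·(1 − 95/420)·24.23²/95 = 0.0609579
V̂(x̄_st) = 1.10218
SE(x̄_st) = √1.10218 = 1.04985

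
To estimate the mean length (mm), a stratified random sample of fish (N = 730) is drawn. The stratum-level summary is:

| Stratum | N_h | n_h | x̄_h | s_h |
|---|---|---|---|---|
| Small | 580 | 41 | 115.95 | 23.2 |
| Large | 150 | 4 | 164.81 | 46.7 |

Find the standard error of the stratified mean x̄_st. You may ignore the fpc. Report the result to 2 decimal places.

SE(x̄_st) ≈ 5.60

V̂(x̄_st) = Σ W_h² s_h²/n_h, with W_h = N_h/N and N = 730:
  stratum Small: (580/730)²·23.2²/41 = 8.2871
  stratum Large: (150/730)²·46.7²/4 = 23.0203
V̂(x̄_st) = 31.3074
SE(x̄_st) = √31.3074 = 5.5953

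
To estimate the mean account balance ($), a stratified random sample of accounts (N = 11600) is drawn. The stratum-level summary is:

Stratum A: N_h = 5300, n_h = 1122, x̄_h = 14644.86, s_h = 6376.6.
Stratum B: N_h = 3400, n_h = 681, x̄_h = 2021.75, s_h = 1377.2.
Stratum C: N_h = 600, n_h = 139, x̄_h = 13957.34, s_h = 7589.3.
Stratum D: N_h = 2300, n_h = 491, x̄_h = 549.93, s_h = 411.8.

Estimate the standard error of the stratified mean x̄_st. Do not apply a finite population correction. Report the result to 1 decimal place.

V̂(x̄_st) = Σ W_h² s_h²/n_h, with W_h = N_h/N and N = 11600:
  stratum A: (5300/11600)²·6376.6²/1122 = 7565.21
  stratum B: (3400/11600)²·1377.2²/681 = 239.27
  stratum C: (600/11600)²·7589.3²/139 = 1108.6
  stratum D: (2300/11600)²·411.8²/491 = 13.5778
V̂(x̄_st) = 8926.66
SE(x̄_st) = √8926.66 = 94.481

SE(x̄_st) ≈ 94.5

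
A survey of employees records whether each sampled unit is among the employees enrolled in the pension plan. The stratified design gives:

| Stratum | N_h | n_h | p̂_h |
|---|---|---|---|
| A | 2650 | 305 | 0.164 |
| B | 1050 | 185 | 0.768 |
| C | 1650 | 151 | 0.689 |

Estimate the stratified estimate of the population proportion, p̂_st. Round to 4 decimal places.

p̂_st ≈ 0.4445

N = 5350; stratum weights W_h = N_h/N.
p̂_st = Σ W_h p̂_h = (2650·0.164 + 1050·0.768 + 1650·0.689)/5350 = 0.44446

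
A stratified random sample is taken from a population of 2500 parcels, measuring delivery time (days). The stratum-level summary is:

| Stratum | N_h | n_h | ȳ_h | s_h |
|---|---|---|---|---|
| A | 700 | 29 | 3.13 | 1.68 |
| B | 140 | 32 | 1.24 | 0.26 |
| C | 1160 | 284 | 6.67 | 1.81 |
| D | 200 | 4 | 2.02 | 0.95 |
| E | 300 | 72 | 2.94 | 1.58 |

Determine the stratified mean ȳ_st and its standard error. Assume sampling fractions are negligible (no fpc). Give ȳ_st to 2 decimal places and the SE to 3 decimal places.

ȳ_st ≈ 4.56, SE ≈ 0.110

ȳ_st = Σ W_h ȳ_h = (700·3.13 + 140·1.24 + 1160·6.67 + 200·2.02 + 300·2.94)/2500 = 4.55512
V̂(ȳ_st) = Σ W_h² s_h²/n_h, with W_h = N_h/N and N = 2500:
  stratum A: (700/2500)²·1.68²/29 = 0.00763021
  stratum B: (140/2500)²·0.26²/32 = 6.6248e-06
  stratum C: (1160/2500)²·1.81²/284 = 0.00248356
  stratum D: (200/2500)²·0.95²/4 = 0.001444
  stratum E: (300/2500)²·1.58²/72 = 0.00049928
V̂(ȳ_st) = 0.0120637
SE(ȳ_st) = √0.0120637 = 0.109835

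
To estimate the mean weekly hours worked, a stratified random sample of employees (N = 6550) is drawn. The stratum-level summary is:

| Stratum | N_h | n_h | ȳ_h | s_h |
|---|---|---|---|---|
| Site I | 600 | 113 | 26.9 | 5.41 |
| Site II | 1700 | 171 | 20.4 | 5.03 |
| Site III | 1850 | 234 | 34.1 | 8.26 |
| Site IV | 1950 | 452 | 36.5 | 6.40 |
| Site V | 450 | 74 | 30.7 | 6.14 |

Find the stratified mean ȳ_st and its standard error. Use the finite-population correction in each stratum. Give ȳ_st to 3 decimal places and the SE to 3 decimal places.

ȳ_st ≈ 30.366, SE ≈ 0.198

ȳ_st = Σ W_h ȳ_h = (600·26.9 + 1700·20.4 + 1850·34.1 + 1950·36.5 + 450·30.7)/6550 = 30.36565
V̂(ȳ_st) = Σ W_h² (1 − n_h/N_h) s_h²/n_h, with W_h = N_h/N and N = 6550:
  stratum Site I: (600/6550)²·(1 − 113/600)·5.41²/113 = 0.00176406
  stratum Site II: (1700/6550)²·(1 − 171/1700)·5.03²/171 = 0.00896424
  stratum Site III: (1850/6550)²·(1 − 234/1850)·8.26²/234 = 0.0203177
  stratum Site IV: (1950/6550)²·(1 − 452/1950)·6.40²/452 = 0.00617
  stratum Site V: (450/6550)²·(1 − 74/450)·6.14²/74 = 0.0020092
V̂(ȳ_st) = 0.0392252
SE(ȳ_st) = √0.0392252 = 0.198054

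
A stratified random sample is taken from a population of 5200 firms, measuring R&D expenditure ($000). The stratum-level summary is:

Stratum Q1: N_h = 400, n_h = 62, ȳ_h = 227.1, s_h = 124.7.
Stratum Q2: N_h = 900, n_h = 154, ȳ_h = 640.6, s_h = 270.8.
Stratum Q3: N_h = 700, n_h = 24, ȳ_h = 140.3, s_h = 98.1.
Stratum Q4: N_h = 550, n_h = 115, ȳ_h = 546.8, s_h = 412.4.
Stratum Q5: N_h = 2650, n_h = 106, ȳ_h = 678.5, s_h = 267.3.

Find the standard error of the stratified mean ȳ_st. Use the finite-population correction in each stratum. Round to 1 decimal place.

SE(ȳ_st) ≈ 14.2

V̂(ȳ_st) = Σ W_h² (1 − n_h/N_h) s_h²/n_h, with W_h = N_h/N and N = 5200:
  stratum Q1: (400/5200)²·(1 − 62/400)·124.7²/62 = 1.25404
  stratum Q2: (900/5200)²·(1 − 154/900)·270.8²/154 = 11.8236
  stratum Q3: (700/5200)²·(1 − 24/700)·98.1²/24 = 7.01722
  stratum Q4: (550/5200)²·(1 − 115/550)·412.4²/115 = 13.0853
  stratum Q5: (2650/5200)²·(1 − 106/2650)·267.3²/106 = 168.054
V̂(ȳ_st) = 201.234
SE(ȳ_st) = √201.234 = 14.1857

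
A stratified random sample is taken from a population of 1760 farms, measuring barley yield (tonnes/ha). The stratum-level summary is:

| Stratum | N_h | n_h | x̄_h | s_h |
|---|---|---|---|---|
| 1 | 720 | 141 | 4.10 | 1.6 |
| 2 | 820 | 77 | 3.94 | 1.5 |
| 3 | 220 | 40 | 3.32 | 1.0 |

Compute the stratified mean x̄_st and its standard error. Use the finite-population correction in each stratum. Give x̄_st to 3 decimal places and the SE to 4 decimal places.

x̄_st ≈ 3.928, SE ≈ 0.0923

x̄_st = Σ W_h x̄_h = (720·4.10 + 820·3.94 + 220·3.32)/1760 = 3.92795
V̂(x̄_st) = Σ W_h² (1 − n_h/N_h) s_h²/n_h, with W_h = N_h/N and N = 1760:
  stratum 1: (720/1760)²·(1 − 141/720)·1.6²/141 = 0.00244347
  stratum 2: (820/1760)²·(1 − 77/820)·1.5²/77 = 0.00574737
  stratum 3: (220/1760)²·(1 − 40/220)·1.0²/40 = 0.000319602
V̂(x̄_st) = 0.00851044
SE(x̄_st) = √0.00851044 = 0.092252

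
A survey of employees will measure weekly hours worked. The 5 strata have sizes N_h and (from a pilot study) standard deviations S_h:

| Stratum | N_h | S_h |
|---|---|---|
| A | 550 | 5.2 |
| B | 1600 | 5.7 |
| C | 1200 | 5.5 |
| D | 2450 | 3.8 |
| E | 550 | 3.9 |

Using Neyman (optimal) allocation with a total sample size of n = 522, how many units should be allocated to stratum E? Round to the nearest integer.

37

Neyman allocation: n_h = n · N_h S_h / Σ N_i S_i, with n = 522.
  stratum A: N_h·S_h = 550·5.2 = 2860.00
  stratum B: N_h·S_h = 1600·5.7 = 9120.00
  stratum C: N_h·S_h = 1200·5.5 = 6600.00
  stratum D: N_h·S_h = 2450·3.8 = 9310.00
  stratum E: N_h·S_h = 550·3.9 = 2145.00
Σ N_h S_h = 30035.00
n for stratum E = 522·2145.00/30035.00 = 37.280 → 37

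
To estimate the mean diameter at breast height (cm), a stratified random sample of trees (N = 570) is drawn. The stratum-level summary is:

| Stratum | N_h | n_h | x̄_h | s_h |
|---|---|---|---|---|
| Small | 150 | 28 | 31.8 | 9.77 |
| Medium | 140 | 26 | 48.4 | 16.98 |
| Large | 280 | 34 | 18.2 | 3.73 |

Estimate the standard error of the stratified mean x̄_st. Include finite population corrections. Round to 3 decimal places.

SE(x̄_st) ≈ 0.907

V̂(x̄_st) = Σ W_h² (1 − n_h/N_h) s_h²/n_h, with W_h = N_h/N and N = 570:
  stratum Small: (150/570)²·(1 − 28/150)·9.77²/28 = 0.192014
  stratum Medium: (140/570)²·(1 − 26/140)·16.98²/26 = 0.544735
  stratum Large: (280/570)²·(1 − 34/280)·3.73²/34 = 0.0867525
V̂(x̄_st) = 0.823501
SE(x̄_st) = √0.823501 = 0.90747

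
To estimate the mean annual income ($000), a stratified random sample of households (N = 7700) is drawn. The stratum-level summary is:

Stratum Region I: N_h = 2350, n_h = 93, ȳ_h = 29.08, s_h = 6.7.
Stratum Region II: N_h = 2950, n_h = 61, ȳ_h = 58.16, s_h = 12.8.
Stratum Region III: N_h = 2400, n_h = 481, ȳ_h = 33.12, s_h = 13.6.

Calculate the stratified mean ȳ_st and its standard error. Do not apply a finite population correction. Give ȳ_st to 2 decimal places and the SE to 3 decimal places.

ȳ_st = Σ W_h ȳ_h = (2350·29.08 + 2950·58.16 + 2400·33.12)/7700 = 41.48026
V̂(ȳ_st) = Σ W_h² s_h²/n_h, with W_h = N_h/N and N = 7700:
  stratum Region I: (2350/7700)²·6.7²/93 = 0.0449594
  stratum Region II: (2950/7700)²·12.8²/61 = 0.394233
  stratum Region III: (2400/7700)²·13.6²/481 = 0.0373572
V̂(ȳ_st) = 0.476549
SE(ȳ_st) = √0.476549 = 0.690326

ȳ_st ≈ 41.48, SE ≈ 0.690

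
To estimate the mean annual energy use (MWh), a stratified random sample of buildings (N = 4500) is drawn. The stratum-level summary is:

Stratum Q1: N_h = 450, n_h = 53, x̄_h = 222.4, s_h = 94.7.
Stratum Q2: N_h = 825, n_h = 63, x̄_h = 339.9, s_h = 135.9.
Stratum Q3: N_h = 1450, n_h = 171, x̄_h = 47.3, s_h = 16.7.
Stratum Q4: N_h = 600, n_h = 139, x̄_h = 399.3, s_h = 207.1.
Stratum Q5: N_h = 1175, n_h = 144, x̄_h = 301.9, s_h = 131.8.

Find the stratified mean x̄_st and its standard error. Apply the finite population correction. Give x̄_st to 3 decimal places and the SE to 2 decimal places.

x̄_st ≈ 231.866, SE ≈ 4.71

x̄_st = Σ W_h x̄_h = (450·222.4 + 825·339.9 + 1450·47.3 + 600·399.3 + 1175·301.9)/4500 = 231.86556
V̂(x̄_st) = Σ W_h² (1 − n_h/N_h) s_h²/n_h, with W_h = N_h/N and N = 4500:
  stratum Q1: (450/4500)²·(1 − 53/450)·94.7²/53 = 1.4928
  stratum Q2: (825/4500)²·(1 − 63/825)·135.9²/63 = 9.10086
  stratum Q3: (1450/4500)²·(1 − 171/1450)·16.7²/171 = 0.149366
  stratum Q4: (600/4500)²·(1 − 139/600)·207.1²/139 = 4.21476
  stratum Q5: (1175/4500)²·(1 − 144/1175)·131.8²/144 = 7.21672
V̂(x̄_st) = 22.1745
SE(x̄_st) = √22.1745 = 4.70898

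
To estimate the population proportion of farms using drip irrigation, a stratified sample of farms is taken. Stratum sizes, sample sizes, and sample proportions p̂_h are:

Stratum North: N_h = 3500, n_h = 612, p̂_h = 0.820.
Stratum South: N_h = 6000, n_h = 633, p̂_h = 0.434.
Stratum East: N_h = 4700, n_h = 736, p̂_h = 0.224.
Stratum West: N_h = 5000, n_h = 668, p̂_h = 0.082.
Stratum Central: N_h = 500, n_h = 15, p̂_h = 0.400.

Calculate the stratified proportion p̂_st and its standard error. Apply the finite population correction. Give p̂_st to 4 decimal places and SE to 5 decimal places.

N = 19700; stratum weights W_h = N_h/N.
p̂_st = Σ W_h p̂_h = (3500·0.820 + 6000·0.434 + 4700·0.224 + 5000·0.082 + 500·0.400)/19700 = 0.36227
V̂(p̂_st) = Σ W_h² (1 − n_h/N_h) p̂_h(1−p̂_h)/(n_h−1):
  stratum North: (3500/19700)²·(1 − 612/3500)·0.820·0.180/611 = 6.29184e-06
  stratum South: (6000/19700)²·(1 − 633/6000)·0.434·0.566/632 = 3.22507e-05
  stratum East: (4700/19700)²·(1 − 736/4700)·0.224·0.776/735 = 1.13533e-05
  stratum West: (5000/19700)²·(1 − 668/5000)·0.082·0.918/667 = 6.29878e-06
  stratum Central: (500/19700)²·(1 − 15/500)·0.400·0.600/14 = 1.07118e-05
V̂(p̂_st) = 6.69064e-05; SE = √V̂ = 0.00817964

p̂_st ≈ 0.3623, SE ≈ 0.00818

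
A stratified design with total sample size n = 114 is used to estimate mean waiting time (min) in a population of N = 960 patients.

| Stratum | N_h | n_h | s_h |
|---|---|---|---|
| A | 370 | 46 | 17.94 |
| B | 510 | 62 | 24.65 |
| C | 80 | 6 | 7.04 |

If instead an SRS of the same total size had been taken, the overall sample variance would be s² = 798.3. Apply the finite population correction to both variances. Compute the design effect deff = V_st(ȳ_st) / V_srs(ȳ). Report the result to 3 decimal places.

deff ≈ 0.550

V̂(ȳ_st) = Σ W_h² (1 − n_h/N_h) s_h²/n_h, with W_h = N_h/N and N = 960:
  stratum A: (370/960)²·(1 − 46/370)·17.94²/46 = 0.910105
  stratum B: (510/960)²·(1 − 62/510)·24.65²/62 = 2.42967
  stratum C: (80/960)²·(1 − 6/80)·7.04²/6 = 0.0530607
V_st = 3.39284
V_srs = (1 − 114/960)·798.3/114 = 6.17107
deff = V_st / V_srs = 3.39284/6.17107 = 0.5498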